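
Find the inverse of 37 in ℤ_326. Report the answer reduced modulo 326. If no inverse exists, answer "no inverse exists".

gcd(326, 37) by repeated division:
326 = 8*37 + 30
37 = 1*30 + 7
30 = 4*7 + 2
7 = 3*2 + 1
2 = 2*1 + 0
Since gcd(37, 326) = 1, back-substitute to write 1 as a combination:
1 = 7 − 3·2
1 = −3·30 + 13·7
1 = 13·37 − 16·30
1 = −16·326 + 141·37
So 37·141 ≡ 1 (mod 326).

141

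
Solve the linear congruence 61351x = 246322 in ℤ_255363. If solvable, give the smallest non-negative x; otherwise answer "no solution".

173032

First find gcd(61351, 255363):
255363 = 4·61351 + 9959
61351 = 6·9959 + 1597
9959 = 6·1597 + 377
1597 = 4·377 + 89
377 = 4·89 + 21
89 = 4·21 + 5
21 = 4·5 + 1
5 = 5·1 + 0
gcd = 1, so a unique solution mod 255363 exists.
Back-substitute for the Bézout coefficients:
1 = 21 − 4·5
1 = −4·89 + 17·21
1 = 17·377 − 72·89
1 = −72·1597 + 305·377
1 = 305·9959 − 1902·1597
1 = −1902·61351 + 11717·9959
1 = 11717·255363 − 48770·61351
So 61351·(-48770) ≡ 1 (mod 255363), giving 61351⁻¹ ≡ 206593.
x ≡ 61351⁻¹·246322 ≡ 206593·246322 ≡ 173032 (mod 255363).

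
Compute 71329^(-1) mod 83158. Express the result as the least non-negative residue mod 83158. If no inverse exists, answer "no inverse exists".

Run Euclid on (83158, 71329):
83158 = 1*71329 + 11829
71329 = 6*11829 + 355
11829 = 33*355 + 114
355 = 3*114 + 13
114 = 8*13 + 10
13 = 1*10 + 3
10 = 3*3 + 1
3 = 3*1 + 0
gcd = 1, so the inverse exists. Back-substitute:
1 = 10 − 3·3
1 = −3·13 + 4·10
1 = 4·114 − 35·13
1 = −35·355 + 109·114
1 = 109·11829 − 3632·355
1 = −3632·71329 + 21901·11829
1 = 21901·83158 − 25533·71329
Hence 71329⁻¹ ≡ -25533 ≡ 57625 (mod 83158).

57625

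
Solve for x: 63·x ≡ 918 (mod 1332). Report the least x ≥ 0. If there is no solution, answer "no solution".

78

First find gcd(63, 1332):
1332 = 21*63 + 9
63 = 7*9 + 0
gcd = 9 and 9 | 918, so solutions exist. Divide through by 9: 7x ≡ 102 (mod 148).
Now find 7⁻¹ mod 148:
148 = 21×7 + 1
7 = 7×1 + 0
Back-substitute:
1 = 148 − 21·7
So 7·(-21) ≡ 1 (mod 148), i.e. 7⁻¹ ≡ 127.
Then x ≡ 127·102 ≡ 78 (mod 148); the smallest non-negative solution is x = 78.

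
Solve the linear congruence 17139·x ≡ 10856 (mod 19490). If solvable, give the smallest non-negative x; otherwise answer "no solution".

First find gcd(17139, 19490):
19490 = 1*17139 + 2351
17139 = 7*2351 + 682
2351 = 3*682 + 305
682 = 2*305 + 72
305 = 4*72 + 17
72 = 4*17 + 4
17 = 4*4 + 1
4 = 4*1 + 0
gcd = 1, so a unique solution mod 19490 exists.
Back-substitute for the Bézout coefficients:
1 = 17 − 4·4
1 = −4·72 + 17·17
1 = 17·305 − 72·72
1 = −72·682 + 161·305
1 = 161·2351 − 555·682
1 = −555·17139 + 4046·2351
1 = 4046·19490 − 4601·17139
So 17139·(-4601) ≡ 1 (mod 19490), giving 17139⁻¹ ≡ 14889.
x ≡ 17139⁻¹·10856 ≡ 14889·10856 ≡ 4414 (mod 19490).

4414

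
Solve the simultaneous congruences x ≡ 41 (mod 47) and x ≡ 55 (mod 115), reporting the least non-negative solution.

Write x = 41 + 47·k. Then 47·k ≡ 55 − 41 ≡ 14 (mod 115).
Need 47⁻¹ mod 115. Extended Euclid on (115, 47):
115 = 2*47 + 21
47 = 2*21 + 5
21 = 4*5 + 1
5 = 5*1 + 0
Back-substitute:
1 = 21 − 4·5
1 = −4·47 + 9·21
1 = 9·115 − 22·47
47⁻¹ ≡ 93 (mod 115), so k ≡ 93·14 ≡ 37 (mod 115).
x = 41 + 47·37 = 1780.

1780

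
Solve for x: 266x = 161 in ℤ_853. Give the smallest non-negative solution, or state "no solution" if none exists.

First find gcd(266, 853):
853 = 3·266 + 55
266 = 4·55 + 46
55 = 1·46 + 9
46 = 5·9 + 1
9 = 9·1 + 0
gcd = 1, so a unique solution mod 853 exists.
Back-substitute for the Bézout coefficients:
1 = 46 − 5·9
1 = −5·55 + 6·46
1 = 6·266 − 29·55
1 = −29·853 + 93·266
So 266·(93) ≡ 1 (mod 853), giving 266⁻¹ ≡ 93.
x ≡ 266⁻¹·161 ≡ 93·161 ≡ 472 (mod 853).

472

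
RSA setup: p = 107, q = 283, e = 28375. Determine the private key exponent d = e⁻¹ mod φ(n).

6739

φ(n) = (p−1)(q−1) = 106·282 = 29892.
Need d with 28375·d ≡ 1 (mod 29892). Apply the extended Euclidean algorithm:
29892 = 1×28375 + 1517
28375 = 18×1517 + 1069
1517 = 1×1069 + 448
1069 = 2×448 + 173
448 = 2×173 + 102
173 = 1×102 + 71
102 = 1×71 + 31
71 = 2×31 + 9
31 = 3×9 + 4
9 = 2×4 + 1
4 = 4×1 + 0
Back-substitute:
1 = 9 − 2·4
1 = −2·31 + 7·9
1 = 7·71 − 16·31
1 = −16·102 + 23·71
1 = 23·173 − 39·102
1 = −39·448 + 101·173
1 = 101·1069 − 241·448
1 = −241·1517 + 342·1069
1 = 342·28375 − 6397·1517
1 = −6397·29892 + 6739·28375
So 28375·6739 ≡ 1 (mod 29892), hence d = 6739.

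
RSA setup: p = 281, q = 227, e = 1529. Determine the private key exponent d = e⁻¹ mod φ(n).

51609

φ(n) = (p−1)(q−1) = 280·226 = 63280.
Need d with 1529·d ≡ 1 (mod 63280). Apply the extended Euclidean algorithm:
63280 = 41·1529 + 591
1529 = 2·591 + 347
591 = 1·347 + 244
347 = 1·244 + 103
244 = 2·103 + 38
103 = 2·38 + 27
38 = 1·27 + 11
27 = 2·11 + 5
11 = 2·5 + 1
5 = 5·1 + 0
Back-substitute:
1 = 11 − 2·5
1 = −2·27 + 5·11
1 = 5·38 − 7·27
1 = −7·103 + 19·38
1 = 19·244 − 45·103
1 = −45·347 + 64·244
1 = 64·591 − 109·347
1 = −109·1529 + 282·591
1 = 282·63280 − 11671·1529
So 1529·(-11671) ≡ 1 (mod 63280), hence d ≡ -11671 ≡ 51609 (mod 63280).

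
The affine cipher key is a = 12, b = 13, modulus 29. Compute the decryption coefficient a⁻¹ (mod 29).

gcd(29, 12) by repeated division:
29 = 2*12 + 5
12 = 2*5 + 2
5 = 2*2 + 1
2 = 2*1 + 0
Since gcd(12, 29) = 1, back-substitute to write 1 as a combination:
1 = 5 − 2·2
1 = −2·12 + 5·5
1 = 5·29 − 12·12
So 12·(-12) ≡ 1 (mod 29), and -12 ≡ 17 (mod 29).

17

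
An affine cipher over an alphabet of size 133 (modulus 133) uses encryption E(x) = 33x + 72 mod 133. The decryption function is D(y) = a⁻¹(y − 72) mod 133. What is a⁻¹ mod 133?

129

Extended Euclidean algorithm:
133 = 4*33 + 1
33 = 33*1 + 0
gcd = 1, so the inverse exists. Back-substitute:
1 = 133 − 4·33
Hence 33⁻¹ ≡ -4 ≡ 129 (mod 133).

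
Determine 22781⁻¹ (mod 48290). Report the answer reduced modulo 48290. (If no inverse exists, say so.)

Compute gcd(22781, 48290):
48290 = 2×22781 + 2728
22781 = 8×2728 + 957
2728 = 2×957 + 814
957 = 1×814 + 143
814 = 5×143 + 99
143 = 1×99 + 44
99 = 2×44 + 11
44 = 4×11 + 0
gcd(22781, 48290) = 11 ≠ 1, so 22781 has no multiplicative inverse modulo 48290.

no inverse exists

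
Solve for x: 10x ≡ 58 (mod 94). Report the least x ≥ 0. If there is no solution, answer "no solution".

34

First find gcd(10, 94):
94 = 9×10 + 4
10 = 2×4 + 2
4 = 2×2 + 0
gcd = 2 and 2 | 58, so solutions exist. Divide through by 2: 5x ≡ 29 (mod 47).
Now find 5⁻¹ mod 47:
47 = 9*5 + 2
5 = 2*2 + 1
2 = 2*1 + 0
Back-substitute:
1 = 5 − 2·2
1 = −2·47 + 19·5
So 5⁻¹ ≡ 19 (mod 47).
Then x ≡ 19·29 ≡ 34 (mod 47); the smallest non-negative solution is x = 34.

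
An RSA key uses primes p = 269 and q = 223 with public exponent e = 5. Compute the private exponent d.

47597

φ(n) = (p−1)(q−1) = 268·222 = 59496.
Need d with 5·d ≡ 1 (mod 59496). Apply the extended Euclidean algorithm:
59496 = 11899×5 + 1
5 = 5×1 + 0
Back-substitute:
1 = 59496 − 11899·5
So 5·(-11899) ≡ 1 (mod 59496), hence d ≡ -11899 ≡ 47597 (mod 59496).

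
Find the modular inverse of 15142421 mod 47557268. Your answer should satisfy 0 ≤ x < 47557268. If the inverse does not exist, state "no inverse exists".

Run Euclid on (47557268, 15142421):
47557268 = 3×15142421 + 2130005
15142421 = 7×2130005 + 232386
2130005 = 9×232386 + 38531
232386 = 6×38531 + 1200
38531 = 32×1200 + 131
1200 = 9×131 + 21
131 = 6×21 + 5
21 = 4×5 + 1
5 = 5×1 + 0
Since gcd(15142421, 47557268) = 1, back-substitute to write 1 as a combination:
1 = 21 − 4·5
1 = −4·131 + 25·21
1 = 25·1200 − 229·131
1 = −229·38531 + 7353·1200
1 = 7353·232386 − 44347·38531
1 = −44347·2130005 + 406476·232386
1 = 406476·15142421 − 2889679·2130005
1 = −2889679·47557268 + 9075513·15142421
So 15142421·9075513 ≡ 1 (mod 47557268).

9075513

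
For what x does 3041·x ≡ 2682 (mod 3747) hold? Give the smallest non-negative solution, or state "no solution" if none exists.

First find gcd(3041, 3747):
3747 = 1*3041 + 706
3041 = 4*706 + 217
706 = 3*217 + 55
217 = 3*55 + 52
55 = 1*52 + 3
52 = 17*3 + 1
3 = 3*1 + 0
gcd = 1, so a unique solution mod 3747 exists.
Back-substitute for the Bézout coefficients:
1 = 52 − 17·3
1 = −17·55 + 18·52
1 = 18·217 − 71·55
1 = −71·706 + 231·217
1 = 231·3041 − 995·706
1 = −995·3747 + 1226·3041
So 3041·(1226) ≡ 1 (mod 3747), giving 3041⁻¹ ≡ 1226.
x ≡ 3041⁻¹·2682 ≡ 1226·2682 ≡ 2013 (mod 3747).

2013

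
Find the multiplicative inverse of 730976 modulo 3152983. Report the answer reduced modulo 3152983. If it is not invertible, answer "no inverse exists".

Apply the Euclidean algorithm to 3152983 and 730976:
3152983 = 4·730976 + 229079
730976 = 3·229079 + 43739
229079 = 5·43739 + 10384
43739 = 4·10384 + 2203
10384 = 4·2203 + 1572
2203 = 1·1572 + 631
1572 = 2·631 + 310
631 = 2·310 + 11
310 = 28·11 + 2
11 = 5·2 + 1
2 = 2·1 + 0
Since gcd(730976, 3152983) = 1, back-substitute to write 1 as a combination:
1 = 11 − 5·2
1 = −5·310 + 141·11
1 = 141·631 − 287·310
1 = −287·1572 + 715·631
1 = 715·2203 − 1002·1572
1 = −1002·10384 + 4723·2203
1 = 4723·43739 − 19894·10384
1 = −19894·229079 + 104193·43739
1 = 104193·730976 − 332473·229079
1 = −332473·3152983 + 1434085·730976
So 730976·1434085 ≡ 1 (mod 3152983).

1434085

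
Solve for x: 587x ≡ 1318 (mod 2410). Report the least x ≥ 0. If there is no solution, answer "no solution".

First find gcd(587, 2410):
2410 = 4*587 + 62
587 = 9*62 + 29
62 = 2*29 + 4
29 = 7*4 + 1
4 = 4*1 + 0
gcd = 1, so a unique solution mod 2410 exists.
Back-substitute for the Bézout coefficients:
1 = 29 − 7·4
1 = −7·62 + 15·29
1 = 15·587 − 142·62
1 = −142·2410 + 583·587
So 587·(583) ≡ 1 (mod 2410), giving 587⁻¹ ≡ 583.
x ≡ 587⁻¹·1318 ≡ 583·1318 ≡ 2014 (mod 2410).

2014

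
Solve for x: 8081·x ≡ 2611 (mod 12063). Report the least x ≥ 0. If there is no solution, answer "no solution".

2129

First find gcd(8081, 12063):
12063 = 1*8081 + 3982
8081 = 2*3982 + 117
3982 = 34*117 + 4
117 = 29*4 + 1
4 = 4*1 + 0
gcd = 1, so a unique solution mod 12063 exists.
Back-substitute for the Bézout coefficients:
1 = 117 − 29·4
1 = −29·3982 + 987·117
1 = 987·8081 − 2003·3982
1 = −2003·12063 + 2990·8081
So 8081·(2990) ≡ 1 (mod 12063), giving 8081⁻¹ ≡ 2990.
x ≡ 8081⁻¹·2611 ≡ 2990·2611 ≡ 2129 (mod 12063).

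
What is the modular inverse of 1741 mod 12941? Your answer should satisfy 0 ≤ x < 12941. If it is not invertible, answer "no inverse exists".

3999

Run Euclid on (12941, 1741):
12941 = 7·1741 + 754
1741 = 2·754 + 233
754 = 3·233 + 55
233 = 4·55 + 13
55 = 4·13 + 3
13 = 4·3 + 1
3 = 3·1 + 0
gcd = 1, so the inverse exists. Back-substitute:
1 = 13 − 4·3
1 = −4·55 + 17·13
1 = 17·233 − 72·55
1 = −72·754 + 233·233
1 = 233·1741 − 538·754
1 = −538·12941 + 3999·1741
So 1741·3999 ≡ 1 (mod 12941).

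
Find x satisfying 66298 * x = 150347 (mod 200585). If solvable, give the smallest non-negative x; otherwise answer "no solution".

116929

First find gcd(66298, 200585):
200585 = 3·66298 + 1691
66298 = 39·1691 + 349
1691 = 4·349 + 295
349 = 1·295 + 54
295 = 5·54 + 25
54 = 2·25 + 4
25 = 6·4 + 1
4 = 4·1 + 0
gcd = 1, so a unique solution mod 200585 exists.
Back-substitute for the Bézout coefficients:
1 = 25 − 6·4
1 = −6·54 + 13·25
1 = 13·295 − 71·54
1 = −71·349 + 84·295
1 = 84·1691 − 407·349
1 = −407·66298 + 15957·1691
1 = 15957·200585 − 48278·66298
So 66298·(-48278) ≡ 1 (mod 200585), giving 66298⁻¹ ≡ 152307.
x ≡ 66298⁻¹·150347 ≡ 152307·150347 ≡ 116929 (mod 200585).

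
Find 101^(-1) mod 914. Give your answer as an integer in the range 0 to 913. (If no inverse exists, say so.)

gcd(914, 101) by repeated division:
914 = 9*101 + 5
101 = 20*5 + 1
5 = 5*1 + 0
The gcd is 1. Working backward:
1 = 101 − 20·5
1 = −20·914 + 181·101
So 101·181 ≡ 1 (mod 914).

181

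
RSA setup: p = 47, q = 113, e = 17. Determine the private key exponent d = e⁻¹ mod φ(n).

4849

φ(n) = (p−1)(q−1) = 46·112 = 5152.
Need d with 17·d ≡ 1 (mod 5152). Apply the extended Euclidean algorithm:
5152 = 303*17 + 1
17 = 17*1 + 0
Back-substitute:
1 = 5152 − 303·17
So 17·(-303) ≡ 1 (mod 5152), hence d ≡ -303 ≡ 4849 (mod 5152).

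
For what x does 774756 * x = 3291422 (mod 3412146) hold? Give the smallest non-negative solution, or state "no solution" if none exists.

gcd(774756, 3412146):
3412146 = 4·774756 + 313122
774756 = 2·313122 + 148512
313122 = 2·148512 + 16098
148512 = 9·16098 + 3630
16098 = 4·3630 + 1578
3630 = 2·1578 + 474
1578 = 3·474 + 156
474 = 3·156 + 6
156 = 26·6 + 0
gcd = 6, but 6 ∤ 3291422, so the congruence has no solution.

no solution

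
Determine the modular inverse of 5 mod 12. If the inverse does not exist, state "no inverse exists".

5

Run Euclid on (12, 5):
12 = 2×5 + 2
5 = 2×2 + 1
2 = 2×1 + 0
Since gcd(5, 12) = 1, back-substitute to write 1 as a combination:
1 = 5 − 2·2
1 = −2·12 + 5·5
So 5·5 ≡ 1 (mod 12).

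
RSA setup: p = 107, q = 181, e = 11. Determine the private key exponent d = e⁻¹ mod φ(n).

15611

φ(n) = (p−1)(q−1) = 106·180 = 19080.
Need d with 11·d ≡ 1 (mod 19080). Apply the extended Euclidean algorithm:
19080 = 1734·11 + 6
11 = 1·6 + 5
6 = 1·5 + 1
5 = 5·1 + 0
Back-substitute:
1 = 6 − 5
1 = −11 + 2·6
1 = 2·19080 − 3469·11
So 11·(-3469) ≡ 1 (mod 19080), hence d ≡ -3469 ≡ 15611 (mod 19080).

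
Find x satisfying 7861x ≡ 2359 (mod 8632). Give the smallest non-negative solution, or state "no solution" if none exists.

First find gcd(7861, 8632):
8632 = 1×7861 + 771
7861 = 10×771 + 151
771 = 5×151 + 16
151 = 9×16 + 7
16 = 2×7 + 2
7 = 3×2 + 1
2 = 2×1 + 0
gcd = 1, so a unique solution mod 8632 exists.
Back-substitute for the Bézout coefficients:
1 = 7 − 3·2
1 = −3·16 + 7·7
1 = 7·151 − 66·16
1 = −66·771 + 337·151
1 = 337·7861 − 3436·771
1 = −3436·8632 + 3773·7861
So 7861·(3773) ≡ 1 (mod 8632), giving 7861⁻¹ ≡ 3773.
x ≡ 7861⁻¹·2359 ≡ 3773·2359 ≡ 915 (mod 8632).

915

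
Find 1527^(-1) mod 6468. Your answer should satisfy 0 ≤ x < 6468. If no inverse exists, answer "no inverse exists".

no inverse exists

Compute gcd(1527, 6468):
6468 = 4·1527 + 360
1527 = 4·360 + 87
360 = 4·87 + 12
87 = 7·12 + 3
12 = 4·3 + 0
The gcd is 3, not 1, hence no inverse exists.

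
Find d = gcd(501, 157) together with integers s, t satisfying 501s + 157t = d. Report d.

Euclidean algorithm:
501 = 3*157 + 30
157 = 5*30 + 7
30 = 4*7 + 2
7 = 3*2 + 1
2 = 2*1 + 0
gcd(501, 157) = 1.
Express as a combination:
1 = 7 − 3·2
1 = −3·30 + 13·7
1 = 13·157 − 68·30
1 = −68·501 + 217·157
So 1 = (-68)·501 + (217)·157.

1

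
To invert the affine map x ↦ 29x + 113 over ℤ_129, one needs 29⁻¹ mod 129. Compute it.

Run Euclid on (129, 29):
129 = 4×29 + 13
29 = 2×13 + 3
13 = 4×3 + 1
3 = 3×1 + 0
The gcd is 1. Working backward:
1 = 13 − 4·3
1 = −4·29 + 9·13
1 = 9·129 − 40·29
So 29·(-40) ≡ 1 (mod 129), and -40 ≡ 89 (mod 129).

89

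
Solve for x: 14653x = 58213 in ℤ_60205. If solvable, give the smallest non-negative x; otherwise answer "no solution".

10436

First find gcd(14653, 60205):
60205 = 4×14653 + 1593
14653 = 9×1593 + 316
1593 = 5×316 + 13
316 = 24×13 + 4
13 = 3×4 + 1
4 = 4×1 + 0
gcd = 1, so a unique solution mod 60205 exists.
Back-substitute for the Bézout coefficients:
1 = 13 − 3·4
1 = −3·316 + 73·13
1 = 73·1593 − 368·316
1 = −368·14653 + 3385·1593
1 = 3385·60205 − 13908·14653
So 14653·(-13908) ≡ 1 (mod 60205), giving 14653⁻¹ ≡ 46297.
x ≡ 14653⁻¹·58213 ≡ 46297·58213 ≡ 10436 (mod 60205).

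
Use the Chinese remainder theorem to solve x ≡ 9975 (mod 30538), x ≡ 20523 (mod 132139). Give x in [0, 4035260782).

Write x = 9975 + 30538·k. Then 30538·k ≡ 20523 − 9975 ≡ 10548 (mod 132139).
Need 30538⁻¹ mod 132139. Extended Euclid on (132139, 30538):
132139 = 4·30538 + 9987
30538 = 3·9987 + 577
9987 = 17·577 + 178
577 = 3·178 + 43
178 = 4·43 + 6
43 = 7·6 + 1
6 = 6·1 + 0
Back-substitute:
1 = 43 − 7·6
1 = −7·178 + 29·43
1 = 29·577 − 94·178
1 = −94·9987 + 1627·577
1 = 1627·30538 − 4975·9987
1 = −4975·132139 + 21527·30538
30538⁻¹ ≡ 21527 (mod 132139), so k ≡ 21527·10548 ≡ 51994 (mod 132139).
x = 9975 + 30538·51994 = 1587802747.

1587802747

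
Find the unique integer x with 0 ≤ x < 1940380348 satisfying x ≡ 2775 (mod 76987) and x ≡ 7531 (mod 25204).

1250579603

Write x = 2775 + 76987·k. Then 76987·k ≡ 7531 − 2775 ≡ 4756 (mod 25204).
Need 76987⁻¹ mod 25204. Extended Euclid on (25204, 1375):
25204 = 18*1375 + 454
1375 = 3*454 + 13
454 = 34*13 + 12
13 = 1*12 + 1
12 = 12*1 + 0
Back-substitute:
1 = 13 − 12
1 = −454 + 35·13
1 = 35·1375 − 106·454
1 = −106·25204 + 1943·1375
76987⁻¹ ≡ 1943 (mod 25204), so k ≡ 1943·4756 ≡ 16244 (mod 25204).
x = 2775 + 76987·16244 = 1250579603.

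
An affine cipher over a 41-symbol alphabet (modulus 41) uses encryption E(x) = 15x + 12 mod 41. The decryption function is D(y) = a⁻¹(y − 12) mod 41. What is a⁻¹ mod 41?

gcd(41, 15) by repeated division:
41 = 2*15 + 11
15 = 1*11 + 4
11 = 2*4 + 3
4 = 1*3 + 1
3 = 3*1 + 0
gcd = 1, so the inverse exists. Back-substitute:
1 = 4 − 3
1 = −11 + 3·4
1 = 3·15 − 4·11
1 = −4·41 + 11·15
So 15·11 ≡ 1 (mod 41).

11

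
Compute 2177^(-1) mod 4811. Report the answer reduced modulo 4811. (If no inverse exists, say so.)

579

Run Euclid on (4811, 2177):
4811 = 2*2177 + 457
2177 = 4*457 + 349
457 = 1*349 + 108
349 = 3*108 + 25
108 = 4*25 + 8
25 = 3*8 + 1
8 = 8*1 + 0
Since gcd(2177, 4811) = 1, back-substitute to write 1 as a combination:
1 = 25 − 3·8
1 = −3·108 + 13·25
1 = 13·349 − 42·108
1 = −42·457 + 55·349
1 = 55·2177 − 262·457
1 = −262·4811 + 579·2177
So 2177·579 ≡ 1 (mod 4811).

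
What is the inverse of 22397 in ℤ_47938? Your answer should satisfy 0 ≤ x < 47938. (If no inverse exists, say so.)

Run Euclid on (47938, 22397):
47938 = 2×22397 + 3144
22397 = 7×3144 + 389
3144 = 8×389 + 32
389 = 12×32 + 5
32 = 6×5 + 2
5 = 2×2 + 1
2 = 2×1 + 0
gcd = 1, so the inverse exists. Back-substitute:
1 = 5 − 2·2
1 = −2·32 + 13·5
1 = 13·389 − 158·32
1 = −158·3144 + 1277·389
1 = 1277·22397 − 9097·3144
1 = −9097·47938 + 19471·22397
So 22397·19471 ≡ 1 (mod 47938).

19471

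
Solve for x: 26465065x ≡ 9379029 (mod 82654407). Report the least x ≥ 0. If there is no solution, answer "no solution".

First find gcd(26465065, 82654407):
82654407 = 3×26465065 + 3259212
26465065 = 8×3259212 + 391369
3259212 = 8×391369 + 128260
391369 = 3×128260 + 6589
128260 = 19×6589 + 3069
6589 = 2×3069 + 451
3069 = 6×451 + 363
451 = 1×363 + 88
363 = 4×88 + 11
88 = 8×11 + 0
gcd = 11 and 11 | 9379029, so solutions exist. Divide through by 11: 2405915x ≡ 852639 (mod 7514037).
Now find 2405915⁻¹ mod 7514037:
7514037 = 3*2405915 + 296292
2405915 = 8*296292 + 35579
296292 = 8*35579 + 11660
35579 = 3*11660 + 599
11660 = 19*599 + 279
599 = 2*279 + 41
279 = 6*41 + 33
41 = 1*33 + 8
33 = 4*8 + 1
8 = 8*1 + 0
Back-substitute:
1 = 33 − 4·8
1 = −4·41 + 5·33
1 = 5·279 − 34·41
1 = −34·599 + 73·279
1 = 73·11660 − 1421·599
1 = −1421·35579 + 4336·11660
1 = 4336·296292 − 36109·35579
1 = −36109·2405915 + 293208·296292
1 = 293208·7514037 − 915733·2405915
So 2405915·(-915733) ≡ 1 (mod 7514037), i.e. 2405915⁻¹ ≡ 6598304.
Then x ≡ 6598304·852639 ≡ 1429320 (mod 7514037); the smallest non-negative solution is x = 1429320.

1429320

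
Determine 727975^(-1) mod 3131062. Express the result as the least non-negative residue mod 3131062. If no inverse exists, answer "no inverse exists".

Run Euclid on (3131062, 727975):
3131062 = 4×727975 + 219162
727975 = 3×219162 + 70489
219162 = 3×70489 + 7695
70489 = 9×7695 + 1234
7695 = 6×1234 + 291
1234 = 4×291 + 70
291 = 4×70 + 11
70 = 6×11 + 4
11 = 2×4 + 3
4 = 1×3 + 1
3 = 3×1 + 0
gcd = 1, so the inverse exists. Back-substitute:
1 = 4 − 3
1 = −11 + 3·4
1 = 3·70 − 19·11
1 = −19·291 + 79·70
1 = 79·1234 − 335·291
1 = −335·7695 + 2089·1234
1 = 2089·70489 − 19136·7695
1 = −19136·219162 + 59497·70489
1 = 59497·727975 − 197627·219162
1 = −197627·3131062 + 850005·727975
So 727975·850005 ≡ 1 (mod 3131062).

850005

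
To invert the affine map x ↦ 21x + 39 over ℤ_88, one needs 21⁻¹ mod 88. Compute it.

21

Run Euclid on (88, 21):
88 = 4×21 + 4
21 = 5×4 + 1
4 = 4×1 + 0
Since gcd(21, 88) = 1, back-substitute to write 1 as a combination:
1 = 21 − 5·4
1 = −5·88 + 21·21
So 21·21 ≡ 1 (mod 88).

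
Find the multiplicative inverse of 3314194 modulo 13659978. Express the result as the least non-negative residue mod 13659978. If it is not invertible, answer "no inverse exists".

no inverse exists

Compute gcd(3314194, 13659978):
13659978 = 4·3314194 + 403202
3314194 = 8·403202 + 88578
403202 = 4·88578 + 48890
88578 = 1·48890 + 39688
48890 = 1·39688 + 9202
39688 = 4·9202 + 2880
9202 = 3·2880 + 562
2880 = 5·562 + 70
562 = 8·70 + 2
70 = 35·2 + 0
Since gcd = 2 > 1, 3314194 is not a unit mod 13659978.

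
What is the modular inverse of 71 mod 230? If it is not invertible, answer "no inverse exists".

81

gcd(230, 71) by repeated division:
230 = 3*71 + 17
71 = 4*17 + 3
17 = 5*3 + 2
3 = 1*2 + 1
2 = 2*1 + 0
The gcd is 1. Working backward:
1 = 3 − 2
1 = −17 + 6·3
1 = 6·71 − 25·17
1 = −25·230 + 81·71
So 71·81 ≡ 1 (mod 230).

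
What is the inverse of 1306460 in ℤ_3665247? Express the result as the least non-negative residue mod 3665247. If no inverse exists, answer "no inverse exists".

Run Euclid on (3665247, 1306460):
3665247 = 2*1306460 + 1052327
1306460 = 1*1052327 + 254133
1052327 = 4*254133 + 35795
254133 = 7*35795 + 3568
35795 = 10*3568 + 115
3568 = 31*115 + 3
115 = 38*3 + 1
3 = 3*1 + 0
gcd = 1, so the inverse exists. Back-substitute:
1 = 115 − 38·3
1 = −38·3568 + 1179·115
1 = 1179·35795 − 11828·3568
1 = −11828·254133 + 83975·35795
1 = 83975·1052327 − 347728·254133
1 = −347728·1306460 + 431703·1052327
1 = 431703·3665247 − 1211134·1306460
So 1306460·(-1211134) ≡ 1 (mod 3665247), and -1211134 ≡ 2454113 (mod 3665247).

2454113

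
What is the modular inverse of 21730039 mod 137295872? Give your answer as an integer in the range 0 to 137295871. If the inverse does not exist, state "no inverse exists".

93923015

gcd(137295872, 21730039) by repeated division:
137295872 = 6×21730039 + 6915638
21730039 = 3×6915638 + 983125
6915638 = 7×983125 + 33763
983125 = 29×33763 + 3998
33763 = 8×3998 + 1779
3998 = 2×1779 + 440
1779 = 4×440 + 19
440 = 23×19 + 3
19 = 6×3 + 1
3 = 3×1 + 0
gcd = 1, so the inverse exists. Back-substitute:
1 = 19 − 6·3
1 = −6·440 + 139·19
1 = 139·1779 − 562·440
1 = −562·3998 + 1263·1779
1 = 1263·33763 − 10666·3998
1 = −10666·983125 + 310577·33763
1 = 310577·6915638 − 2184705·983125
1 = −2184705·21730039 + 6864692·6915638
1 = 6864692·137295872 − 43372857·21730039
So 21730039·(-43372857) ≡ 1 (mod 137295872), and -43372857 ≡ 93923015 (mod 137295872).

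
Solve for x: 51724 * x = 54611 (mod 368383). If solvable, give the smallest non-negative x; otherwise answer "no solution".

132009

First find gcd(51724, 368383):
368383 = 7*51724 + 6315
51724 = 8*6315 + 1204
6315 = 5*1204 + 295
1204 = 4*295 + 24
295 = 12*24 + 7
24 = 3*7 + 3
7 = 2*3 + 1
3 = 3*1 + 0
gcd = 1, so a unique solution mod 368383 exists.
Back-substitute for the Bézout coefficients:
1 = 7 − 2·3
1 = −2·24 + 7·7
1 = 7·295 − 86·24
1 = −86·1204 + 351·295
1 = 351·6315 − 1841·1204
1 = −1841·51724 + 15079·6315
1 = 15079·368383 − 107394·51724
So 51724·(-107394) ≡ 1 (mod 368383), giving 51724⁻¹ ≡ 260989.
x ≡ 51724⁻¹·54611 ≡ 260989·54611 ≡ 132009 (mod 368383).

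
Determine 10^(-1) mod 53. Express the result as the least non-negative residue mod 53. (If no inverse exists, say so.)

Extended Euclidean algorithm:
53 = 5*10 + 3
10 = 3*3 + 1
3 = 3*1 + 0
gcd = 1, so the inverse exists. Back-substitute:
1 = 10 − 3·3
1 = −3·53 + 16·10
So 10·16 ≡ 1 (mod 53).

16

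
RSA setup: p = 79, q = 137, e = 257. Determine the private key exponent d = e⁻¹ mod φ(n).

3137

φ(n) = (p−1)(q−1) = 78·136 = 10608.
Need d with 257·d ≡ 1 (mod 10608). Apply the extended Euclidean algorithm:
10608 = 41*257 + 71
257 = 3*71 + 44
71 = 1*44 + 27
44 = 1*27 + 17
27 = 1*17 + 10
17 = 1*10 + 7
10 = 1*7 + 3
7 = 2*3 + 1
3 = 3*1 + 0
Back-substitute:
1 = 7 − 2·3
1 = −2·10 + 3·7
1 = 3·17 − 5·10
1 = −5·27 + 8·17
1 = 8·44 − 13·27
1 = −13·71 + 21·44
1 = 21·257 − 76·71
1 = −76·10608 + 3137·257
So 257·3137 ≡ 1 (mod 10608), hence d = 3137.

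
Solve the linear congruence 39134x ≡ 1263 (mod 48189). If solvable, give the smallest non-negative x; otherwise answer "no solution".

First find gcd(39134, 48189):
48189 = 1*39134 + 9055
39134 = 4*9055 + 2914
9055 = 3*2914 + 313
2914 = 9*313 + 97
313 = 3*97 + 22
97 = 4*22 + 9
22 = 2*9 + 4
9 = 2*4 + 1
4 = 4*1 + 0
gcd = 1, so a unique solution mod 48189 exists.
Back-substitute for the Bézout coefficients:
1 = 9 − 2·4
1 = −2·22 + 5·9
1 = 5·97 − 22·22
1 = −22·313 + 71·97
1 = 71·2914 − 661·313
1 = −661·9055 + 2054·2914
1 = 2054·39134 − 8877·9055
1 = −8877·48189 + 10931·39134
So 39134·(10931) ≡ 1 (mod 48189), giving 39134⁻¹ ≡ 10931.
x ≡ 39134⁻¹·1263 ≡ 10931·1263 ≡ 23799 (mod 48189).

23799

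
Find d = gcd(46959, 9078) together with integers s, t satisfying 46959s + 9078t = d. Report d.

Repeated division:
46959 = 5·9078 + 1569
9078 = 5·1569 + 1233
1569 = 1·1233 + 336
1233 = 3·336 + 225
336 = 1·225 + 111
225 = 2·111 + 3
111 = 37·3 + 0
gcd(46959, 9078) = 3.
Back-substituting:
3 = 225 − 2·111
3 = −2·336 + 3·225
3 = 3·1233 − 11·336
3 = −11·1569 + 14·1233
3 = 14·9078 − 81·1569
3 = −81·46959 + 419·9078
So 3 = (-81)·46959 + (419)·9078.

3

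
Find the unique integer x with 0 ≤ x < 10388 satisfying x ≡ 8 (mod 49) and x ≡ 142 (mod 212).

2262

Write x = 8 + 49·k. Then 49·k ≡ 142 − 8 ≡ 134 (mod 212).
Need 49⁻¹ mod 212. Extended Euclid on (212, 49):
212 = 4*49 + 16
49 = 3*16 + 1
16 = 16*1 + 0
Back-substitute:
1 = 49 − 3·16
1 = −3·212 + 13·49
49⁻¹ ≡ 13 (mod 212), so k ≡ 13·134 ≡ 46 (mod 212).
x = 8 + 49·46 = 2262.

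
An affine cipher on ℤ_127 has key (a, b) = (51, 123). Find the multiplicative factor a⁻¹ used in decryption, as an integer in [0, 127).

5

gcd(127, 51) by repeated division:
127 = 2*51 + 25
51 = 2*25 + 1
25 = 25*1 + 0
Since gcd(51, 127) = 1, back-substitute to write 1 as a combination:
1 = 51 − 2·25
1 = −2·127 + 5·51
So 51·5 ≡ 1 (mod 127).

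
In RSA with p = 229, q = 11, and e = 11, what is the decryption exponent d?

φ(n) = (p−1)(q−1) = 228·10 = 2280.
Need d with 11·d ≡ 1 (mod 2280). Apply the extended Euclidean algorithm:
2280 = 207*11 + 3
11 = 3*3 + 2
3 = 1*2 + 1
2 = 2*1 + 0
Back-substitute:
1 = 3 − 2
1 = −11 + 4·3
1 = 4·2280 − 829·11
So 11·(-829) ≡ 1 (mod 2280), hence d ≡ -829 ≡ 1451 (mod 2280).

1451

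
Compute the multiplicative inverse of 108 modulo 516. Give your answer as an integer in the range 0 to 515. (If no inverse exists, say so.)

no inverse exists

Compute gcd(108, 516):
516 = 4*108 + 84
108 = 1*84 + 24
84 = 3*24 + 12
24 = 2*12 + 0
gcd(108, 516) = 12 ≠ 1, so 108 has no multiplicative inverse modulo 516.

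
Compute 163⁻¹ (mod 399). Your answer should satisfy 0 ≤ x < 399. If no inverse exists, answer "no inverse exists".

235

Extended Euclidean algorithm:
399 = 2*163 + 73
163 = 2*73 + 17
73 = 4*17 + 5
17 = 3*5 + 2
5 = 2*2 + 1
2 = 2*1 + 0
Since gcd(163, 399) = 1, back-substitute to write 1 as a combination:
1 = 5 − 2·2
1 = −2·17 + 7·5
1 = 7·73 − 30·17
1 = −30·163 + 67·73
1 = 67·399 − 164·163
Thus 163·(-164) ≡ 1 (mod 399); reducing, -164 mod 399 = 235.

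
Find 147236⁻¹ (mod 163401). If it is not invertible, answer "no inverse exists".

Apply the Euclidean algorithm to 163401 and 147236:
163401 = 1*147236 + 16165
147236 = 9*16165 + 1751
16165 = 9*1751 + 406
1751 = 4*406 + 127
406 = 3*127 + 25
127 = 5*25 + 2
25 = 12*2 + 1
2 = 2*1 + 0
The gcd is 1. Working backward:
1 = 25 − 12·2
1 = −12·127 + 61·25
1 = 61·406 − 195·127
1 = −195·1751 + 841·406
1 = 841·16165 − 7764·1751
1 = −7764·147236 + 70717·16165
1 = 70717·163401 − 78481·147236
Thus 147236·(-78481) ≡ 1 (mod 163401); reducing, -78481 mod 163401 = 84920.

84920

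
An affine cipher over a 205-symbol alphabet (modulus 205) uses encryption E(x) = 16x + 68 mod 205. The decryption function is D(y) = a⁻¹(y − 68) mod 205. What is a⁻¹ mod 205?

gcd(205, 16) by repeated division:
205 = 12·16 + 13
16 = 1·13 + 3
13 = 4·3 + 1
3 = 3·1 + 0
gcd = 1, so the inverse exists. Back-substitute:
1 = 13 − 4·3
1 = −4·16 + 5·13
1 = 5·205 − 64·16
So 16·(-64) ≡ 1 (mod 205), and -64 ≡ 141 (mod 205).

141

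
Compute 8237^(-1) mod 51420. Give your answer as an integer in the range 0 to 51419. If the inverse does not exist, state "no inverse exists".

Extended Euclidean algorithm:
51420 = 6·8237 + 1998
8237 = 4·1998 + 245
1998 = 8·245 + 38
245 = 6·38 + 17
38 = 2·17 + 4
17 = 4·4 + 1
4 = 4·1 + 0
The gcd is 1. Working backward:
1 = 17 − 4·4
1 = −4·38 + 9·17
1 = 9·245 − 58·38
1 = −58·1998 + 473·245
1 = 473·8237 − 1950·1998
1 = −1950·51420 + 12173·8237
So 8237·12173 ≡ 1 (mod 51420).

12173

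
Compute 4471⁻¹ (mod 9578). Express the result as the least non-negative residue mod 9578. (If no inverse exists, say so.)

1009

Run Euclid on (9578, 4471):
9578 = 2*4471 + 636
4471 = 7*636 + 19
636 = 33*19 + 9
19 = 2*9 + 1
9 = 9*1 + 0
The gcd is 1. Working backward:
1 = 19 − 2·9
1 = −2·636 + 67·19
1 = 67·4471 − 471·636
1 = −471·9578 + 1009·4471
So 4471·1009 ≡ 1 (mod 9578).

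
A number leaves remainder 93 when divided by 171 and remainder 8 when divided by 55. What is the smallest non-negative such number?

Write x = 93 + 171·k. Then 171·k ≡ 8 − 93 ≡ 25 (mod 55).
Need 171⁻¹ mod 55. Extended Euclid on (55, 6):
55 = 9*6 + 1
6 = 6*1 + 0
Back-substitute:
1 = 55 − 9·6
171⁻¹ ≡ 46 (mod 55), so k ≡ 46·25 ≡ 50 (mod 55).
x = 93 + 171·50 = 8643.

8643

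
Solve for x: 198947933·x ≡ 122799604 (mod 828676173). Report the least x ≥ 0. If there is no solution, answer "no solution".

30821618

First find gcd(198947933, 828676173):
828676173 = 4·198947933 + 32884441
198947933 = 6·32884441 + 1641287
32884441 = 20·1641287 + 58701
1641287 = 27·58701 + 56360
58701 = 1·56360 + 2341
56360 = 24·2341 + 176
2341 = 13·176 + 53
176 = 3·53 + 17
53 = 3·17 + 2
17 = 8·2 + 1
2 = 2·1 + 0
gcd = 1, so a unique solution mod 828676173 exists.
Back-substitute for the Bézout coefficients:
1 = 17 − 8·2
1 = −8·53 + 25·17
1 = 25·176 − 83·53
1 = −83·2341 + 1104·176
1 = 1104·56360 − 26579·2341
1 = −26579·58701 + 27683·56360
1 = 27683·1641287 − 774020·58701
1 = −774020·32884441 + 15508083·1641287
1 = 15508083·198947933 − 93822518·32884441
1 = −93822518·828676173 + 390798155·198947933
So 198947933·(390798155) ≡ 1 (mod 828676173), giving 198947933⁻¹ ≡ 390798155.
x ≡ 198947933⁻¹·122799604 ≡ 390798155·122799604 ≡ 30821618 (mod 828676173).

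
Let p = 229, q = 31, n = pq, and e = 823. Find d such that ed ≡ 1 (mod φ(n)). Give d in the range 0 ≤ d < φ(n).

φ(n) = (p−1)(q−1) = 228·30 = 6840.
Need d with 823·d ≡ 1 (mod 6840). Apply the extended Euclidean algorithm:
6840 = 8*823 + 256
823 = 3*256 + 55
256 = 4*55 + 36
55 = 1*36 + 19
36 = 1*19 + 17
19 = 1*17 + 2
17 = 8*2 + 1
2 = 2*1 + 0
Back-substitute:
1 = 17 − 8·2
1 = −8·19 + 9·17
1 = 9·36 − 17·19
1 = −17·55 + 26·36
1 = 26·256 − 121·55
1 = −121·823 + 389·256
1 = 389·6840 − 3233·823
So 823·(-3233) ≡ 1 (mod 6840), hence d ≡ -3233 ≡ 3607 (mod 6840).

3607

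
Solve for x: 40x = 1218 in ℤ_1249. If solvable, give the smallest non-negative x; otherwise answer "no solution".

First find gcd(40, 1249):
1249 = 31*40 + 9
40 = 4*9 + 4
9 = 2*4 + 1
4 = 4*1 + 0
gcd = 1, so a unique solution mod 1249 exists.
Back-substitute for the Bézout coefficients:
1 = 9 − 2·4
1 = −2·40 + 9·9
1 = 9·1249 − 281·40
So 40·(-281) ≡ 1 (mod 1249), giving 40⁻¹ ≡ 968.
x ≡ 40⁻¹·1218 ≡ 968·1218 ≡ 1217 (mod 1249).

1217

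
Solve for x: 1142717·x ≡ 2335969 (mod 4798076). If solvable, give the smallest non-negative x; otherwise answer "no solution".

692889

First find gcd(1142717, 4798076):
4798076 = 4·1142717 + 227208
1142717 = 5·227208 + 6677
227208 = 34·6677 + 190
6677 = 35·190 + 27
190 = 7·27 + 1
27 = 27·1 + 0
gcd = 1, so a unique solution mod 4798076 exists.
Back-substitute for the Bézout coefficients:
1 = 190 − 7·27
1 = −7·6677 + 246·190
1 = 246·227208 − 8371·6677
1 = −8371·1142717 + 42101·227208
1 = 42101·4798076 − 176775·1142717
So 1142717·(-176775) ≡ 1 (mod 4798076), giving 1142717⁻¹ ≡ 4621301.
x ≡ 1142717⁻¹·2335969 ≡ 4621301·2335969 ≡ 692889 (mod 4798076).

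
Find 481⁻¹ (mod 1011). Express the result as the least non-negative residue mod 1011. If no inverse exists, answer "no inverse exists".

784

gcd(1011, 481) by repeated division:
1011 = 2·481 + 49
481 = 9·49 + 40
49 = 1·40 + 9
40 = 4·9 + 4
9 = 2·4 + 1
4 = 4·1 + 0
Since gcd(481, 1011) = 1, back-substitute to write 1 as a combination:
1 = 9 − 2·4
1 = −2·40 + 9·9
1 = 9·49 − 11·40
1 = −11·481 + 108·49
1 = 108·1011 − 227·481
So 481·(-227) ≡ 1 (mod 1011), and -227 ≡ 784 (mod 1011).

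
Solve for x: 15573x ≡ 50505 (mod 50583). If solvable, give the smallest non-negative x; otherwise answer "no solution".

11232

First find gcd(15573, 50583):
50583 = 3×15573 + 3864
15573 = 4×3864 + 117
3864 = 33×117 + 3
117 = 39×3 + 0
gcd = 3 and 3 | 50505, so solutions exist. Divide through by 3: 5191x ≡ 16835 (mod 16861).
Now find 5191⁻¹ mod 16861:
16861 = 3*5191 + 1288
5191 = 4*1288 + 39
1288 = 33*39 + 1
39 = 39*1 + 0
Back-substitute:
1 = 1288 − 33·39
1 = −33·5191 + 133·1288
1 = 133·16861 − 432·5191
So 5191·(-432) ≡ 1 (mod 16861), i.e. 5191⁻¹ ≡ 16429.
Then x ≡ 16429·16835 ≡ 11232 (mod 16861); the smallest non-negative solution is x = 11232.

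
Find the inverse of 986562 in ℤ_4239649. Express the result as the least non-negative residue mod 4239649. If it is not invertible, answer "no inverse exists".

279550

Apply the Euclidean algorithm to 4239649 and 986562:
4239649 = 4*986562 + 293401
986562 = 3*293401 + 106359
293401 = 2*106359 + 80683
106359 = 1*80683 + 25676
80683 = 3*25676 + 3655
25676 = 7*3655 + 91
3655 = 40*91 + 15
91 = 6*15 + 1
15 = 15*1 + 0
gcd = 1, so the inverse exists. Back-substitute:
1 = 91 − 6·15
1 = −6·3655 + 241·91
1 = 241·25676 − 1693·3655
1 = −1693·80683 + 5320·25676
1 = 5320·106359 − 7013·80683
1 = −7013·293401 + 19346·106359
1 = 19346·986562 − 65051·293401
1 = −65051·4239649 + 279550·986562
So 986562·279550 ≡ 1 (mod 4239649).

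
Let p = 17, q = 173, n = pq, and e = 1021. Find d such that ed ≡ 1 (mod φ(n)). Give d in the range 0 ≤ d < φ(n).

469

φ(n) = (p−1)(q−1) = 16·172 = 2752.
Need d with 1021·d ≡ 1 (mod 2752). Apply the extended Euclidean algorithm:
2752 = 2*1021 + 710
1021 = 1*710 + 311
710 = 2*311 + 88
311 = 3*88 + 47
88 = 1*47 + 41
47 = 1*41 + 6
41 = 6*6 + 5
6 = 1*5 + 1
5 = 5*1 + 0
Back-substitute:
1 = 6 − 5
1 = −41 + 7·6
1 = 7·47 − 8·41
1 = −8·88 + 15·47
1 = 15·311 − 53·88
1 = −53·710 + 121·311
1 = 121·1021 − 174·710
1 = −174·2752 + 469·1021
So 1021·469 ≡ 1 (mod 2752), hence d = 469.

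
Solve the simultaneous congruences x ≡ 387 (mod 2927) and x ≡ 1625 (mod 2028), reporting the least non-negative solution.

4666025

Write x = 387 + 2927·k. Then 2927·k ≡ 1625 − 387 ≡ 1238 (mod 2028).
Need 2927⁻¹ mod 2028. Extended Euclid on (2028, 899):
2028 = 2×899 + 230
899 = 3×230 + 209
230 = 1×209 + 21
209 = 9×21 + 20
21 = 1×20 + 1
20 = 20×1 + 0
Back-substitute:
1 = 21 − 20
1 = −209 + 10·21
1 = 10·230 − 11·209
1 = −11·899 + 43·230
1 = 43·2028 − 97·899
2927⁻¹ ≡ 1931 (mod 2028), so k ≡ 1931·1238 ≡ 1594 (mod 2028).
x = 387 + 2927·1594 = 4666025.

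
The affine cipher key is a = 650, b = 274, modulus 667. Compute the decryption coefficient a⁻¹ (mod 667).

gcd(667, 650) by repeated division:
667 = 1×650 + 17
650 = 38×17 + 4
17 = 4×4 + 1
4 = 4×1 + 0
The gcd is 1. Working backward:
1 = 17 − 4·4
1 = −4·650 + 153·17
1 = 153·667 − 157·650
So 650·(-157) ≡ 1 (mod 667), and -157 ≡ 510 (mod 667).

510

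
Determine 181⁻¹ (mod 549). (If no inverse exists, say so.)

Run Euclid on (549, 181):
549 = 3×181 + 6
181 = 30×6 + 1
6 = 6×1 + 0
gcd = 1, so the inverse exists. Back-substitute:
1 = 181 − 30·6
1 = −30·549 + 91·181
So 181·91 ≡ 1 (mod 549).

91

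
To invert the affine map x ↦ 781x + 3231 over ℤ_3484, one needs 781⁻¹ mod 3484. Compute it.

2913

gcd(3484, 781) by repeated division:
3484 = 4·781 + 360
781 = 2·360 + 61
360 = 5·61 + 55
61 = 1·55 + 6
55 = 9·6 + 1
6 = 6·1 + 0
The gcd is 1. Working backward:
1 = 55 − 9·6
1 = −9·61 + 10·55
1 = 10·360 − 59·61
1 = −59·781 + 128·360
1 = 128·3484 − 571·781
Thus 781·(-571) ≡ 1 (mod 3484); reducing, -571 mod 3484 = 2913.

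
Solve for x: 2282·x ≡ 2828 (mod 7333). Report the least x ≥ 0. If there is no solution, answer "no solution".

4545

First find gcd(2282, 7333):
7333 = 3*2282 + 487
2282 = 4*487 + 334
487 = 1*334 + 153
334 = 2*153 + 28
153 = 5*28 + 13
28 = 2*13 + 2
13 = 6*2 + 1
2 = 2*1 + 0
gcd = 1, so a unique solution mod 7333 exists.
Back-substitute for the Bézout coefficients:
1 = 13 − 6·2
1 = −6·28 + 13·13
1 = 13·153 − 71·28
1 = −71·334 + 155·153
1 = 155·487 − 226·334
1 = −226·2282 + 1059·487
1 = 1059·7333 − 3403·2282
So 2282·(-3403) ≡ 1 (mod 7333), giving 2282⁻¹ ≡ 3930.
x ≡ 2282⁻¹·2828 ≡ 3930·2828 ≡ 4545 (mod 7333).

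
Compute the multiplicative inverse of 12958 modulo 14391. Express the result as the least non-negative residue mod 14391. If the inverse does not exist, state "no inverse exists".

Run Euclid on (14391, 12958):
14391 = 1×12958 + 1433
12958 = 9×1433 + 61
1433 = 23×61 + 30
61 = 2×30 + 1
30 = 30×1 + 0
Since gcd(12958, 14391) = 1, back-substitute to write 1 as a combination:
1 = 61 − 2·30
1 = −2·1433 + 47·61
1 = 47·12958 − 425·1433
1 = −425·14391 + 472·12958
So 12958·472 ≡ 1 (mod 14391).

472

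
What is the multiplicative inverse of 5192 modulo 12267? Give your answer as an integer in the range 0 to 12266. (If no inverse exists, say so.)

Run Euclid on (12267, 5192):
12267 = 2*5192 + 1883
5192 = 2*1883 + 1426
1883 = 1*1426 + 457
1426 = 3*457 + 55
457 = 8*55 + 17
55 = 3*17 + 4
17 = 4*4 + 1
4 = 4*1 + 0
gcd = 1, so the inverse exists. Back-substitute:
1 = 17 − 4·4
1 = −4·55 + 13·17
1 = 13·457 − 108·55
1 = −108·1426 + 337·457
1 = 337·1883 − 445·1426
1 = −445·5192 + 1227·1883
1 = 1227·12267 − 2899·5192
Thus 5192·(-2899) ≡ 1 (mod 12267); reducing, -2899 mod 12267 = 9368.

9368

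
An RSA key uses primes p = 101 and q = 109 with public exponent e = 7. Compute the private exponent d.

1543

φ(n) = (p−1)(q−1) = 100·108 = 10800.
Need d with 7·d ≡ 1 (mod 10800). Apply the extended Euclidean algorithm:
10800 = 1542·7 + 6
7 = 1·6 + 1
6 = 6·1 + 0
Back-substitute:
1 = 7 − 6
1 = −10800 + 1543·7
So 7·1543 ≡ 1 (mod 10800), hence d = 1543.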